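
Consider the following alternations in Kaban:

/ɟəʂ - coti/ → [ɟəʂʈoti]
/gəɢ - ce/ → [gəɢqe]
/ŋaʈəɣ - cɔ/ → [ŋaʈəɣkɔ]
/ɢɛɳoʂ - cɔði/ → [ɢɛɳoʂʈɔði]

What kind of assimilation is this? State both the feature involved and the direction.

progressive place assimilation

Comparing underlying and surface forms, /c/ → [ʈ] is the alternation; the neighbouring /ʂ/ is constant.
The change palatal → retroflex matches the place of the preceding /ʂ/, identifying this as place assimilation.
Manner and voice are unchanged, so the assimilation is partial, not total.
Checking the remaining alternations: /c/ → [q] after /ɢ/ (palatal → uvular, matching uvular); /c/ → [k] after /ɣ/ (palatal → velar, matching velar) — only place changes, and always toward the preceding segment.
The trigger is the preceding segment, so the direction is progressive (perseverative).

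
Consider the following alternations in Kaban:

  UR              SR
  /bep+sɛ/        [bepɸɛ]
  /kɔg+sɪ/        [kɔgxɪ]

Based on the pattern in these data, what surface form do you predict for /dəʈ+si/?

[dəʈʂi]

The data show progressive place assimilation: /s/ → [ɸ] after /p/; /s/ → [x] after /g/. In each pair only place changes, matching the preceding consonant, while manner and voice stay constant.
The rule targets /s/ (voiceless alveolar fricative), which sits after the trigger /ʈ/ (retroflex).
A voiceless retroflex fricative is [ʂ], so the surface segment is [ʂ].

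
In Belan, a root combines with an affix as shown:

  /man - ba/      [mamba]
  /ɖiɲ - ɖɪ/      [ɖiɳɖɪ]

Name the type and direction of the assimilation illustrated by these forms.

The segment that alternates is /n/, which surfaces as [m] when adjacent to /b/.
/n/ is alveolar while /b/ is bilabial; the output [m] is bilabial, matching the trigger — so the feature that spreads is place.
Manner and voice are unchanged, so the assimilation is partial, not total.
The other alternating form patterns the same way: /ɲ/ → [ɳ] before /ɖ/ (palatal → retroflex, matching retroflex) — only place changes, and always toward the following segment.
The trigger is the following segment, so the direction is regressive (anticipatory).

regressive place assimilation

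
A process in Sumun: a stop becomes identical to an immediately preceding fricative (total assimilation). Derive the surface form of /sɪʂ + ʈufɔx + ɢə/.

/ʈ/ is the segment targeted by the rule; it sits immediately after /ʂ/, so it assimilates completely and surfaces as [ʂ].
The same rule applies at the second boundary: /ɢ/ → [x] next to /x/.

[sɪʂʂufɔxxə]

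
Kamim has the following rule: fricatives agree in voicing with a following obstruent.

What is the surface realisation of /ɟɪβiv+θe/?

[ɟɪβifθe]

The rule targets /v/ (voiced labiodental fricative), which sits before the trigger /θ/ (voiceless).
Changing only its voicing to voiceless gives [f] — the voiceless labiodental fricative.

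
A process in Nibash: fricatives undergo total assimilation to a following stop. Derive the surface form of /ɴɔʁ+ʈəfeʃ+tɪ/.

/ʁ/ is the segment targeted by the rule; it sits immediately before /ʈ/, so it assimilates completely and surfaces as [ʈ].
The same rule applies at the second boundary: /ʃ/ → [t] next to /t/.

[ɴɔʈʈəfettɪ]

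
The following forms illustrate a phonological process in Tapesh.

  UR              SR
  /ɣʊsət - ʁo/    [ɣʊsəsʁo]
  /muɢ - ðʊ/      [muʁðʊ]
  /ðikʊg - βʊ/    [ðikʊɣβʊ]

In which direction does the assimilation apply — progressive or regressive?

regressive

The segment that alternates is /t/, which surfaces as [s] when adjacent to /ʁ/.
/t/ is a stop while /ʁ/ is a fricative; the output [s] is a fricative, matching the trigger — so the feature that spreads is manner.
The other alternating forms pattern the same way: /ɢ/ → [ʁ] before /ð/ (stop → fricative, matching a fricative); /g/ → [ɣ] before /β/ (stop → fricative, matching a fricative) — only manner changes, and always toward the following segment.
The trigger is the following segment, so the direction is regressive (anticipatory).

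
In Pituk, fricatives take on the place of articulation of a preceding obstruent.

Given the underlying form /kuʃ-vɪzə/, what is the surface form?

/v/ is a voiced labiodental fricative. The preceding trigger /ʃ/ is postalveolar, so /v/ must become postalveolar as well.
The voiced postalveolar fricative is [ʒ], so /v/ → [ʒ].

[kuʃʒɪzə]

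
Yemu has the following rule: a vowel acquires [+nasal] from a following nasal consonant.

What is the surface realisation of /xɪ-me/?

[xɪ̃me]

The vowel /ɪ/ is adjacent to the following nasal /m/, so it acquires [+nasal] and surfaces as [ɪ̃].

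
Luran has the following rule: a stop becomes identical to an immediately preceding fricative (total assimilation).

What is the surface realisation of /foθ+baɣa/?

/b/ is the segment targeted by the rule; it sits immediately after /θ/, so it assimilates completely and surfaces as [θ].

[foθθaɣa]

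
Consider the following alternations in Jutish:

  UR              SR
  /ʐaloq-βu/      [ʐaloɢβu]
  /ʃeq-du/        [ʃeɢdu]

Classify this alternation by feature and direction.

Underlying /q/ is realised as [ɢ] next to /β/; /β/ itself does not change.
/q/ is voiceless while /β/ is voiced; the output [ɢ] is voiced, matching the trigger — so the feature that spreads is voicing.
Place and manner are unchanged, so the assimilation is partial, not total.
The other alternating form patterns the same way: /q/ → [ɢ] before /d/ (voiceless → voiced, matching voiced) — only voicing changes, and always toward the following segment.
The trigger is the following segment, so the direction is regressive (anticipatory).

regressive voicing assimilation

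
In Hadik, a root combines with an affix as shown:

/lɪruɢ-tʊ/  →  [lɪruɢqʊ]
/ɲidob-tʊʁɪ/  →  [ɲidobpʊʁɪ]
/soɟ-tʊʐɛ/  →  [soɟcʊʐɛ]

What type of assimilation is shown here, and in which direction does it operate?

progressive place assimilation

Underlying /t/ is realised as [q] next to /ɢ/; /ɢ/ itself does not change.
The change alveolar → uvular matches the place of the preceding /ɢ/, identifying this as place assimilation.
Manner and voice are unchanged, so the assimilation is partial, not total.
The other alternating forms pattern the same way: /t/ → [p] after /b/ (alveolar → bilabial, matching bilabial); /t/ → [c] after /ɟ/ (alveolar → palatal, matching palatal) — only place changes, and always toward the preceding segment.
The trigger is the preceding segment, so the direction is progressive (perseverative).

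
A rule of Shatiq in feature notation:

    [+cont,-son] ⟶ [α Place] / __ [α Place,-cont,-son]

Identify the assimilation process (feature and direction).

The rule copies the place features (abbreviated [Place]) from the environment onto the target, so the assimilating feature is place.
Since the environment is written after the underscore, the trigger follows the target; the direction is regressive.

regressive place assimilation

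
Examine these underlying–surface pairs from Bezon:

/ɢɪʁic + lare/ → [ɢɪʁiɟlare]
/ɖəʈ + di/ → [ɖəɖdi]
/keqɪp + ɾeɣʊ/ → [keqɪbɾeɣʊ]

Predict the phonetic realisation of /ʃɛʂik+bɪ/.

[ʃɛʂigbɪ]

The data show regressive voicing assimilation: /c/ → [ɟ] before /l/; /ʈ/ → [ɖ] before /d/; /p/ → [b] before /ɾ/. In each pair only voicing changes, matching the following consonant, while place and manner stay constant.
/k/ is a voiceless velar stop. The following trigger /b/ is voiced, so /k/ must become voiced as well.
The voiced velar stop is [g], so /k/ → [g].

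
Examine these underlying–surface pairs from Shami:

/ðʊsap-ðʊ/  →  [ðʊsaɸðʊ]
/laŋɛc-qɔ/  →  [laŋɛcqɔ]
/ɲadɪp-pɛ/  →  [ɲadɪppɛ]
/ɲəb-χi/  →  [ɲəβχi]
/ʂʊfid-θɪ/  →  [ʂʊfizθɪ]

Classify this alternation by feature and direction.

regressive manner assimilation

The segment that alternates is /p/, which surfaces as [ɸ] when adjacent to /ð/.
The change stop → fricative matches the manner of the following /ð/, identifying this as manner assimilation.
Place and voice are unchanged, so the assimilation is partial, not total.
Checking the remaining alternations: /b/ → [β] before /χ/ (stop → fricative, matching a fricative); /d/ → [z] before /θ/ (stop → fricative, matching a fricative) — only manner changes, and always toward the following segment.
No alternation appears in [laŋɛcqɔ], [ɲadɪppɛ]: there the adjacent consonants already agree in manner (/c/ and /q/ are both stops; /p/ and /p/ are both stops), so these forms are consistent with the same rule.
The trigger is the following segment, so the direction is regressive (anticipatory).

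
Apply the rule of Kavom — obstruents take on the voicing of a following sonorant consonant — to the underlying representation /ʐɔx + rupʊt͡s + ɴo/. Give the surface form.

The rule targets /x/ (voiceless velar fricative), which sits before the trigger /r/ (voiced).
A voiced velar fricative is [ɣ], so the surface segment is [ɣ].
The same rule applies at the second boundary: /t͡s/ → [d͡z] next to /ɴ/.

[ʐɔɣrupʊd͡zɴo]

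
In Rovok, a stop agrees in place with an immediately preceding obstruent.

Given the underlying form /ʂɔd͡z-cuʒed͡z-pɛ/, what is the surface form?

/c/ is a voiceless palatal stop. The preceding trigger /d͡z/ is alveolar, so /c/ must become alveolar as well.
The voiceless alveolar stop is [t], so /c/ → [t].
At the second juncture, /p/ likewise becomes [t] adjacent to /d͡z/.

[ʂɔd͡ztuʒed͡ztɛ]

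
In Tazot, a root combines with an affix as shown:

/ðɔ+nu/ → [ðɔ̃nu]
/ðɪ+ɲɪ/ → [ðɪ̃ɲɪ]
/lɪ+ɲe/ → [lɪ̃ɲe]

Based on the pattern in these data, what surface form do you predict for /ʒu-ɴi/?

The data show regressive nasality assimilation (vowel nasalisation): /ɔ/ → [ɔ̃] before /n/; /ɪ/ → [ɪ̃] before /ɲ/ — a vowel is nasalised by an immediately following nasal consonant.
The vowel /u/ is adjacent to the following nasal /ɴ/, so it acquires [+nasal] and surfaces as [ũ].

[ʒũɴi]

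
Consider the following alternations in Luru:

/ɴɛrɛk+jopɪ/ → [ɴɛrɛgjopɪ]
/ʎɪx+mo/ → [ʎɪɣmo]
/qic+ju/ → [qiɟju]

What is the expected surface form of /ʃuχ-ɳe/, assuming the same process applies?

The data show regressive voicing assimilation: /k/ → [g] before /j/; /x/ → [ɣ] before /m/; /c/ → [ɟ] before /j/. In each pair only voicing changes, matching the following consonant, while place and manner stay constant.
The rule targets /χ/ (voiceless uvular fricative), which sits before the trigger /ɳ/ (voiced).
Changing only its voicing to voiced gives [ʁ] — the voiced uvular fricative.

[ʃuʁɳe]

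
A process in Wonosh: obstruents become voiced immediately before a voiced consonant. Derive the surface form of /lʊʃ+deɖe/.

[lʊʒdeɖe]

/ʃ/ is a voiceless postalveolar fricative. The following trigger /d/ is voiced, so /ʃ/ must become voiced as well.
A voiced postalveolar fricative is [ʒ], so the surface segment is [ʒ].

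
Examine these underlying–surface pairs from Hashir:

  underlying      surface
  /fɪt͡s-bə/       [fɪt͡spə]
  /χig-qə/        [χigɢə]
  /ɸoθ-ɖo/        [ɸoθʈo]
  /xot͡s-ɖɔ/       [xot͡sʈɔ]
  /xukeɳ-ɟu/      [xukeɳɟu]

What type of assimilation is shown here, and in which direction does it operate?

The segment that alternates is /b/, which surfaces as [p] when adjacent to /t͡s/.
The change voiced → voiceless matches the voicing of the preceding /t͡s/, identifying this as voicing assimilation.
Place and manner are unchanged, so the assimilation is partial, not total.
Checking the remaining alternations: /q/ → [ɢ] after /g/ (voiceless → voiced, matching voiced); /ɖ/ → [ʈ] after /θ/ (voiced → voiceless, matching voiceless); /ɖ/ → [ʈ] after /t͡s/ (voiced → voiceless, matching voiceless) — only voicing changes, and always toward the preceding segment.
No alternation appears in [xukeɳɟu]: there the adjacent consonants already agree in voicing (/ɟ/ and /ɳ/ are both voiced), so this form is consistent with the same rule.
The trigger is the preceding segment, so the direction is progressive (perseverative).

progressive voicing assimilation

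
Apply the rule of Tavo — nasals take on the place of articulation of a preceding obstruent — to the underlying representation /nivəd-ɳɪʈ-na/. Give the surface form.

The rule targets /ɳ/ (voiced retroflex nasal), which sits after the trigger /d/ (alveolar).
A voiced alveolar nasal is [n], so the surface segment is [n].
The same rule applies at the second boundary: /n/ → [ɳ] next to /ʈ/.

[nivədnɪʈɳa]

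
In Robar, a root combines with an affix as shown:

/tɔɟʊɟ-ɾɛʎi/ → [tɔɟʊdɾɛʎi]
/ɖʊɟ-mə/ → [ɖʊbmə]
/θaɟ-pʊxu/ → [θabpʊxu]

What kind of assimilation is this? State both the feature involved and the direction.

Underlying /ɟ/ is realised as [d] next to /ɾ/; /ɾ/ itself does not change.
/ɟ/ is palatal while /ɾ/ is alveolar; the output [d] is alveolar, matching the trigger — so the feature that spreads is place.
Manner and voice are unchanged, so the assimilation is partial, not total.
The same holds elsewhere in the data: /ɟ/ → [b] before /m/ (palatal → bilabial, matching bilabial); /ɟ/ → [b] before /p/ (palatal → bilabial, matching bilabial) — only place changes, and always toward the following segment.
The trigger is the following segment, so the direction is regressive (anticipatory).

regressive place assimilation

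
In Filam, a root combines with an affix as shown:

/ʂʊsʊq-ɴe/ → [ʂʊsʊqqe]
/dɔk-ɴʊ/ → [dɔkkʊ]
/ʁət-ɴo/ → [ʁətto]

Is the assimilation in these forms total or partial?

total assimilation

Comparing underlying and surface forms, /ɴ/ → [q] is the alternation; the neighbouring /q/ is constant.
The output [q] is identical to the trigger /q/ — every feature (place, manner, voicing) has been copied — so this is total assimilation.
The other forms behave the same way: /ɴ/ → [k] after /k/; /ɴ/ → [t] after /t/ — in each case the output is a copy of the preceding consonant.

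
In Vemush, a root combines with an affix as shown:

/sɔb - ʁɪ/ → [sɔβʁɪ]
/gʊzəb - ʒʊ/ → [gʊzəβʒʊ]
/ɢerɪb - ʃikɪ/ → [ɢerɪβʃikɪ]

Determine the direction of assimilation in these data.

regressive

Comparing underlying and surface forms, /b/ → [β] is the alternation; the neighbouring /ʁ/ is constant.
/b/ is a stop while /ʁ/ is a fricative; the output [β] is a fricative, matching the trigger — so the feature that spreads is manner.
The same holds elsewhere in the data: /b/ → [β] before /ʒ/ (stop → fricative, matching a fricative); /b/ → [β] before /ʃ/ (stop → fricative, matching a fricative) — only manner changes, and always toward the following segment.
The trigger is the following segment, so the direction is regressive (anticipatory).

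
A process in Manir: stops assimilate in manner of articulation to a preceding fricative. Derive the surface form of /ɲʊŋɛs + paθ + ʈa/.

[ɲʊŋɛsɸaθʂa]

The rule targets /p/ (voiceless bilabial stop), which sits after the trigger /s/ (fricative).
A voiceless bilabial fricative is [ɸ], so the surface segment is [ɸ].
At the second juncture, /ʈ/ likewise becomes [ʂ] adjacent to /θ/.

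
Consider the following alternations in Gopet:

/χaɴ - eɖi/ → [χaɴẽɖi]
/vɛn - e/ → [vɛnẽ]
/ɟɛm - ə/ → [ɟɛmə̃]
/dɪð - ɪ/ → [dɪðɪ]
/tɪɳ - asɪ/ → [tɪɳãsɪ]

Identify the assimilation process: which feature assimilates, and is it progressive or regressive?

progressive nasality assimilation (vowel nasalisation)

The vowel /e/ surfaces as nasalised [ẽ] next to the preceding nasal /ɴ/ — it has acquired the [+nasal] feature of its neighbour.
The other forms show the same pattern: /e/ → [ẽ] after /n/; /ə/ → [ə̃] after /m/; /a/ → [ã] after /ɳ/ — each time a vowel is nasalised next to a preceding nasal.
No change occurs in [dɪðɪ] because the vowel at the boundary is adjacent to an oral consonant, not a nasal (/ɪ/ next to /ð/).
Because the conditioning nasal is to the left of the vowel that changes, the process is progressive (perseverative).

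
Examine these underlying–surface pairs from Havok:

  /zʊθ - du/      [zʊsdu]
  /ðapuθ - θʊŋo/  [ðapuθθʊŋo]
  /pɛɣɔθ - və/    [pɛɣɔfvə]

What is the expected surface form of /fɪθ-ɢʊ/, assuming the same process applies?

[fɪχɢʊ]

The data show regressive place assimilation: /θ/ → [s] before /d/; /θ/ → [f] before /v/. In each pair only place changes, matching the following consonant, while manner and voice stay constant.
Nothing changes in [ðapuθθʊŋo]: there the adjacent consonants already agree in place (/θ/ and /θ/ are both dental), so this form is consistent with the same rule.
/θ/ is a voiceless dental fricative. The following trigger /ɢ/ is uvular, so /θ/ must become uvular as well.
The voiceless uvular fricative is [χ], so /θ/ → [χ].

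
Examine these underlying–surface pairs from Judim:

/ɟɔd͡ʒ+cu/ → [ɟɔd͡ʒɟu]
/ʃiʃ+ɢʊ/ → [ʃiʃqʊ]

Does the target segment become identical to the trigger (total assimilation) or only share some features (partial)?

partial assimilation

Underlying /c/ is realised as [ɟ] next to /d͡ʒ/; /d͡ʒ/ itself does not change.
/c/ is voiceless while /d͡ʒ/ is voiced; the output [ɟ] is voiced, matching the trigger — so the feature that spreads is voicing.
Place and manner are unchanged, so the assimilation is partial, not total.
Checking the remaining alternation: /ɢ/ → [q] after /ʃ/ (voiced → voiceless, matching voiceless) — only voicing changes, and always toward the preceding segment.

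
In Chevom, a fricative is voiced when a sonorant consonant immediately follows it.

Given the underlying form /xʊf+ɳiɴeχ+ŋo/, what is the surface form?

[xʊvɳiɴeʁŋo]

The rule targets /f/ (voiceless labiodental fricative), which sits before the trigger /ɳ/ (voiced).
Changing only its voicing to voiced gives [v] — the voiced labiodental fricative.
At the second juncture, /χ/ likewise becomes [ʁ] adjacent to /ŋ/.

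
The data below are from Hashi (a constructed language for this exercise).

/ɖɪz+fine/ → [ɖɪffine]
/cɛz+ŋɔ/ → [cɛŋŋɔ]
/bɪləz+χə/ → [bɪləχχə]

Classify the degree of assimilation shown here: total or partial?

total assimilation

Underlying /z/ is realised as [f] next to /f/; /f/ itself does not change.
The output [f] is identical to the trigger /f/ — every feature (place, manner, voicing) has been copied — so this is total assimilation.
The other forms behave the same way: /z/ → [ŋ] before /ŋ/; /z/ → [χ] before /χ/ — in each case the output is a copy of the following consonant.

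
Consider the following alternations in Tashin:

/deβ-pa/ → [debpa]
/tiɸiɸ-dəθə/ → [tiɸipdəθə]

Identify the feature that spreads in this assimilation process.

The segment that alternates is /β/, which surfaces as [b] when adjacent to /p/.
/β/ is a fricative while /p/ is a stop; the output [b] is a stop, matching the trigger — so the feature that spreads is manner.
Checking the remaining alternation: /ɸ/ → [p] before /d/ (fricative → stop, matching a stop) — only manner changes, and always toward the following segment.

manner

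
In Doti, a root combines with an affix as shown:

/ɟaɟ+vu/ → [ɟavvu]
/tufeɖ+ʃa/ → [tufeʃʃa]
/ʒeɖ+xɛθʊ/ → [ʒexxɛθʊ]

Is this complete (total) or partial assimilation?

Comparing underlying and surface forms, /ɟ/ → [v] is the alternation; the neighbouring /v/ is constant.
The output [v] is identical to the trigger /v/ — every feature (place, manner, voicing) has been copied — so this is total assimilation.
The remaining alternations confirm this: /ɖ/ → [ʃ] before /ʃ/; /ɖ/ → [x] before /x/ — in each case the output is a copy of the following consonant.

total assimilation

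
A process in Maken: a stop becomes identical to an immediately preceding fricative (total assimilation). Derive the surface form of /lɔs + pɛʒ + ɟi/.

/p/ is the segment targeted by the rule; it sits immediately after /s/, so it assimilates completely and surfaces as [s].
At the second juncture, /ɟ/ likewise becomes [ʒ] adjacent to /ʒ/.

[lɔssɛʒʒi]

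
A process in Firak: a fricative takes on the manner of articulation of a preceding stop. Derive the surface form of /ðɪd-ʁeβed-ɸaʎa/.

[ðɪdɢeβedpaʎa]

The rule targets /ʁ/ (voiced uvular fricative), which sits after the trigger /d/ (stop).
The voiced uvular stop is [ɢ], so /ʁ/ → [ɢ].
The same rule applies at the second boundary: /ɸ/ → [p] next to /d/.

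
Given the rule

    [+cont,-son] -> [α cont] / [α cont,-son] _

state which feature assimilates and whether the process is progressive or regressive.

progressive manner assimilation

The rule copies [cont] (continuancy) from the environment onto the target fricatives; since [±cont] encodes the stop/fricative manner contrast, the assimilating dimension is manner.
The conditioning segment sits to the left of the focus bar, meaning the trigger precedes the segment that changes — progressive assimilation.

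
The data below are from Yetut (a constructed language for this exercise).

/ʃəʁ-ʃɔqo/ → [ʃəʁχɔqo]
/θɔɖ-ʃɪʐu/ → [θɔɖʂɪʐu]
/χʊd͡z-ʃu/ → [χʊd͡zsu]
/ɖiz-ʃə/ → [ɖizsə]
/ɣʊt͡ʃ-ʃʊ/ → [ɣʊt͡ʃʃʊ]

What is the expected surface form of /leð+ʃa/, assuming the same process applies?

[leðθa]

The data show progressive place assimilation: /ʃ/ → [χ] after /ʁ/; /ʃ/ → [ʂ] after /ɖ/; /ʃ/ → [s] after /d͡z/; /ʃ/ → [s] after /z/. In each pair only place changes, matching the preceding consonant, while manner and voice stay constant.
Nothing changes in [ɣʊt͡ʃʃʊ]: there the adjacent consonants already agree in place (/ʃ/ and /t͡ʃ/ are both postalveolar), so this form is consistent with the same rule.
The rule targets /ʃ/ (voiceless postalveolar fricative), which sits after the trigger /ð/ (dental).
Changing only its place to dental gives [θ] — the voiceless dental fricative.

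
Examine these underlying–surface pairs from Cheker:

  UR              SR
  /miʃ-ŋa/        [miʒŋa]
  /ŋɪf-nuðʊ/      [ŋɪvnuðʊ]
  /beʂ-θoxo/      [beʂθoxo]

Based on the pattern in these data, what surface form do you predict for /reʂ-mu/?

The data show regressive voicing assimilation: /ʃ/ → [ʒ] before /ŋ/; /f/ → [v] before /n/. In each pair only voicing changes, matching the following consonant, while place and manner stay constant.
Nothing changes in [beʂθoxo]: there the adjacent consonants already agree in voicing (/ʂ/ and /θ/ are both voiceless), so this form is consistent with the same rule.
The rule targets /ʂ/ (voiceless retroflex fricative), which sits before the trigger /m/ (voiced).
A voiced retroflex fricative is [ʐ], so the surface segment is [ʐ].

[reʐmu]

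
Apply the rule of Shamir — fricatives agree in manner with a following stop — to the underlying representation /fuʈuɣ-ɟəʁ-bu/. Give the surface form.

/ɣ/ is a voiced velar fricative. The following trigger /ɟ/ is a stop, so /ɣ/ must become a stop as well.
Changing only its manner to stop gives [g] — the voiced velar stop.
The same rule applies at the second boundary: /ʁ/ → [ɢ] next to /b/.

[fuʈugɟəɢbu]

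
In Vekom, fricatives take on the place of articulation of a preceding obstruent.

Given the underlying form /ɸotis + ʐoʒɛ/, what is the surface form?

[ɸotiszoʒɛ]

/ʐ/ is a voiced retroflex fricative. The preceding trigger /s/ is alveolar, so /ʐ/ must become alveolar as well.
The voiced alveolar fricative is [z], so /ʐ/ → [z].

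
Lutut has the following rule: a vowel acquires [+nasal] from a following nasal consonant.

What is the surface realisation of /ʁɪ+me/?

[ʁɪ̃me]

The vowel /ɪ/ is adjacent to the following nasal /m/, so it acquires [+nasal] and surfaces as [ɪ̃].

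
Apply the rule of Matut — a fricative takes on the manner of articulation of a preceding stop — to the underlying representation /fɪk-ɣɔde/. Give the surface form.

The rule targets /ɣ/ (voiced velar fricative), which sits after the trigger /k/ (stop).
Changing only its manner to stop gives [g] — the voiced velar stop.

[fɪkgɔde]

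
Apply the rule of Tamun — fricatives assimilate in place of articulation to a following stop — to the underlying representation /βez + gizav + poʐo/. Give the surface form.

The rule targets /z/ (voiced alveolar fricative), which sits before the trigger /g/ (velar).
The voiced velar fricative is [ɣ], so /z/ → [ɣ].
At the second juncture, /v/ likewise becomes [β] adjacent to /p/.

[βeɣgizaβpoʐo]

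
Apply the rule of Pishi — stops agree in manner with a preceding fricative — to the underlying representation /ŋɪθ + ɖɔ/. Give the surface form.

[ŋɪθʐɔ]

/ɖ/ is a voiced retroflex stop. The preceding trigger /θ/ is a fricative, so /ɖ/ must become a fricative as well.
A voiced retroflex fricative is [ʐ], so the surface segment is [ʐ].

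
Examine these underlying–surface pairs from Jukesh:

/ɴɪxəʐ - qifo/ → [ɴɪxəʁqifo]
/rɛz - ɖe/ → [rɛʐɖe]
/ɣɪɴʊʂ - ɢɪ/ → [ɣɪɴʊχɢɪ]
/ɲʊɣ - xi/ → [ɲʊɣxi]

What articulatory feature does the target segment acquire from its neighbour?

The segment that alternates is /ʐ/, which surfaces as [ʁ] when adjacent to /q/.
/ʐ/ is retroflex while /q/ is uvular; the output [ʁ] is uvular, matching the trigger — so the feature that spreads is place.
The other alternating forms pattern the same way: /z/ → [ʐ] before /ɖ/ (alveolar → retroflex, matching retroflex); /ʂ/ → [χ] before /ɢ/ (retroflex → uvular, matching uvular) — only place changes, and always toward the following segment.
Nothing changes in [ɲʊɣxi]: there the adjacent consonants already agree in place (/ɣ/ and /x/ are both velar), so this form is consistent with the same rule.

place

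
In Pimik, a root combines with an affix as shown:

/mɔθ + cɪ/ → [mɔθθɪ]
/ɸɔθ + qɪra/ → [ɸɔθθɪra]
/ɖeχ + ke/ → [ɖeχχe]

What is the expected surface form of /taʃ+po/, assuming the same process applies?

[taʃʃo]

The data show progressive total assimilation (/c/ → [θ] after /θ/; /q/ → [θ] after /θ/; /k/ → [χ] after /χ/): in every case the target segment becomes identical to its preceding neighbour, copying more than a single feature.
/p/ is the segment targeted by the rule; it sits immediately after /ʃ/, so it assimilates completely and surfaces as [ʃ].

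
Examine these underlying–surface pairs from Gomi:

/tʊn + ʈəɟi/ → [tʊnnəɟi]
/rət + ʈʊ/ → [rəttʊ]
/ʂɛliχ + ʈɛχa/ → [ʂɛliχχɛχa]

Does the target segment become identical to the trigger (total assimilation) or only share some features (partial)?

total assimilation

Comparing underlying and surface forms, /ʈ/ → [n] is the alternation; the neighbouring /n/ is constant.
The output [n] is identical to the trigger /n/ — every feature (place, manner, voicing) has been copied — so this is total assimilation.
The remaining alternations confirm this: /ʈ/ → [t] after /t/; /ʈ/ → [χ] after /χ/ — in each case the output is a copy of the preceding consonant.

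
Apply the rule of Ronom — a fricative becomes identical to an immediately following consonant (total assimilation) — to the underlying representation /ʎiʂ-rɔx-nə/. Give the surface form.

/ʂ/ is the segment targeted by the rule; it sits immediately before /r/, so it assimilates completely and surfaces as [r].
At the second juncture, /x/ likewise becomes [n] adjacent to /n/.

[ʎirrɔnnə]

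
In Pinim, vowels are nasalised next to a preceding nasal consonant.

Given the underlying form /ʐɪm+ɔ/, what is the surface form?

The vowel /ɔ/ is adjacent to the preceding nasal /m/, so it acquires [+nasal] and surfaces as [ɔ̃].

[ʐɪmɔ̃]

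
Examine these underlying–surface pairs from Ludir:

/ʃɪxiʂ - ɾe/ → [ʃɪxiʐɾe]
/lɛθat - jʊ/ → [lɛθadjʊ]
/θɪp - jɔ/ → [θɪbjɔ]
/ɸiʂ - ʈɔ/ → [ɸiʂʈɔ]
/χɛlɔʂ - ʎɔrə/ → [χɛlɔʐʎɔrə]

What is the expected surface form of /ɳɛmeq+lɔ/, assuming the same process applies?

[ɳɛmeɢlɔ]

The data show regressive voicing assimilation: /ʂ/ → [ʐ] before /ɾ/; /t/ → [d] before /j/; /p/ → [b] before /j/; /ʂ/ → [ʐ] before /ʎ/. In each pair only voicing changes, matching the following consonant, while place and manner stay constant.
Nothing changes in [ɸiʂʈɔ]: there the adjacent consonants already agree in voicing (/ʂ/ and /ʈ/ are both voiceless), so this form is consistent with the same rule.
/q/ is a voiceless uvular stop. The following trigger /l/ is voiced, so /q/ must become voiced as well.
Changing only its voicing to voiced gives [ɢ] — the voiced uvular stop.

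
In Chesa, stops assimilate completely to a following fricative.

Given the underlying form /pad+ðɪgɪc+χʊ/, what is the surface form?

/d/ is the segment targeted by the rule; it sits immediately before /ð/, so it assimilates completely and surfaces as [ð].
At the second juncture, /c/ likewise becomes [χ] adjacent to /χ/.

[paððɪgɪχχʊ]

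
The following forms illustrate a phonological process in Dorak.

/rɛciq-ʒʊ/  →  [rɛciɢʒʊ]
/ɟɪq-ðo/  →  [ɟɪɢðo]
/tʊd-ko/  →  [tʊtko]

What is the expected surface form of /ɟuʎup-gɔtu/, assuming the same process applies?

[ɟuʎubgɔtu]

The data show regressive voicing assimilation: /q/ → [ɢ] before /ʒ/; /q/ → [ɢ] before /ð/; /d/ → [t] before /k/. In each pair only voicing changes, matching the following consonant, while place and manner stay constant.
The rule targets /p/ (voiceless bilabial stop), which sits before the trigger /g/ (voiced).
The voiced bilabial stop is [b], so /p/ → [b].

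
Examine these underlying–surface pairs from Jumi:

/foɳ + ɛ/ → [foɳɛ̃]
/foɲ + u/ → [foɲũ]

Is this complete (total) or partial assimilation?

partial assimilation

The vowel /ɛ/ surfaces as nasalised [ɛ̃] next to the preceding nasal /ɳ/ — it has acquired the [+nasal] feature of its neighbour.
The other form shows the same pattern: /u/ → [ũ] after /ɲ/ — each time a vowel is nasalised next to a preceding nasal.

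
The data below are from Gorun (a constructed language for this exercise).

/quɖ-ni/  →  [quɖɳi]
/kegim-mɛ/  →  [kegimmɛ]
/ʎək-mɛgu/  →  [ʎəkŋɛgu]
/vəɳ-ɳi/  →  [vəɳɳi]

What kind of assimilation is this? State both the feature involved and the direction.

progressive place assimilation

Underlying /n/ is realised as [ɳ] next to /ɖ/; /ɖ/ itself does not change.
The change alveolar → retroflex matches the place of the preceding /ɖ/, identifying this as place assimilation.
Manner and voice are unchanged, so the assimilation is partial, not total.
Checking the remaining alternation: /m/ → [ŋ] after /k/ (bilabial → velar, matching velar) — only place changes, and always toward the preceding segment.
Nothing changes in [kegimmɛ], [vəɳɳi]: there the adjacent consonants already agree in place (/m/ and /m/ are both bilabial; /ɳ/ and /ɳ/ are both retroflex), so these forms are consistent with the same rule.
The trigger is the preceding segment, so the direction is progressive (perseverative).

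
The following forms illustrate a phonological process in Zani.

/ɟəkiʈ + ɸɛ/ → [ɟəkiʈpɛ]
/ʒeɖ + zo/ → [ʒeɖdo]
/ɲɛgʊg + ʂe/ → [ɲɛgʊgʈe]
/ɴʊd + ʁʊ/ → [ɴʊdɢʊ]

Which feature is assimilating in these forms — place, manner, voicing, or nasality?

Comparing underlying and surface forms, /ɸ/ → [p] is the alternation; the neighbouring /ʈ/ is constant.
The change fricative → stop matches the manner of the preceding /ʈ/, identifying this as manner assimilation.
The other alternating forms pattern the same way: /z/ → [d] after /ɖ/ (fricative → stop, matching a stop); /ʂ/ → [ʈ] after /g/ (fricative → stop, matching a stop); /ʁ/ → [ɢ] after /d/ (fricative → stop, matching a stop) — only manner changes, and always toward the preceding segment.

manner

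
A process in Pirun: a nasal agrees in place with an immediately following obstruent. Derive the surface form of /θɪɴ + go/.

/ɴ/ is a voiced uvular nasal. The following trigger /g/ is velar, so /ɴ/ must become velar as well.
Changing only its place to velar gives [ŋ] — the voiced velar nasal.

[θɪŋgo]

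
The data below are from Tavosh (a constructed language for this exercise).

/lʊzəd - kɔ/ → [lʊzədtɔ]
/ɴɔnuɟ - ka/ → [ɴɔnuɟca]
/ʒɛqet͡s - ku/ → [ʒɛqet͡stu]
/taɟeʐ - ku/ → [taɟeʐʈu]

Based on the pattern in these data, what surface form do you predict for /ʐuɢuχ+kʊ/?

The data show progressive place assimilation: /k/ → [t] after /d/; /k/ → [c] after /ɟ/; /k/ → [t] after /t͡s/; /k/ → [ʈ] after /ʐ/. In each pair only place changes, matching the preceding consonant, while manner and voice stay constant.
The rule targets /k/ (voiceless velar stop), which sits after the trigger /χ/ (uvular).
Changing only its place to uvular gives [q] — the voiceless uvular stop.

[ʐuɢuχqʊ]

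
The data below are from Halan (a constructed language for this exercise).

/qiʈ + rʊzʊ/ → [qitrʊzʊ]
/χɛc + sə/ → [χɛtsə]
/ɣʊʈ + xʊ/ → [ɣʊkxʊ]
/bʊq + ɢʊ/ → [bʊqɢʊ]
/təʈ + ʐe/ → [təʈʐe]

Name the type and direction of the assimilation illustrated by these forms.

The segment that alternates is /ʈ/, which surfaces as [t] when adjacent to /r/.
The change retroflex → alveolar matches the place of the following /r/, identifying this as place assimilation.
Manner and voice are unchanged, so the assimilation is partial, not total.
The same holds elsewhere in the data: /c/ → [t] before /s/ (palatal → alveolar, matching alveolar); /ʈ/ → [k] before /x/ (retroflex → velar, matching velar) — only place changes, and always toward the following segment.
No alternation appears in [bʊqɢʊ], [təʈʐe]: there the adjacent consonants already agree in place (/q/ and /ɢ/ are both uvular; /ʈ/ and /ʐ/ are both retroflex), so these forms are consistent with the same rule.
The trigger is the following segment, so the direction is regressive (anticipatory).

regressive place assimilation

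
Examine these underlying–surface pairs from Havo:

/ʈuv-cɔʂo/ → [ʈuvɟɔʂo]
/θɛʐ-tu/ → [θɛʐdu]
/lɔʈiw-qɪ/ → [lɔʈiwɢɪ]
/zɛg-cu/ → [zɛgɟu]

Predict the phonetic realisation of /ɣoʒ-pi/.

The data show progressive voicing assimilation: /c/ → [ɟ] after /v/; /t/ → [d] after /ʐ/; /q/ → [ɢ] after /w/; /c/ → [ɟ] after /g/. In each pair only voicing changes, matching the preceding consonant, while place and manner stay constant.
/p/ is a voiceless bilabial stop. The preceding trigger /ʒ/ is voiced, so /p/ must become voiced as well.
A voiced bilabial stop is [b], so the surface segment is [b].

[ɣoʒbi]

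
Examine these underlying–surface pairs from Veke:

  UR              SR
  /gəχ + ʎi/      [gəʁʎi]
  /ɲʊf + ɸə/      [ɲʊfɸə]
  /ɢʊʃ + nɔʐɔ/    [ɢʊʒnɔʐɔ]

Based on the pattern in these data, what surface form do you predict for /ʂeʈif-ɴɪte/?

[ʂeʈivɴɪte]

The data show regressive voicing assimilation: /χ/ → [ʁ] before /ʎ/; /ʃ/ → [ʒ] before /n/. In each pair only voicing changes, matching the following consonant, while place and manner stay constant.
No alternation appears in [ɲʊfɸə]: there the adjacent consonants already agree in voicing (/f/ and /ɸ/ are both voiceless), so this form is consistent with the same rule.
The rule targets /f/ (voiceless labiodental fricative), which sits before the trigger /ɴ/ (voiced).
Changing only its voicing to voiced gives [v] — the voiced labiodental fricative.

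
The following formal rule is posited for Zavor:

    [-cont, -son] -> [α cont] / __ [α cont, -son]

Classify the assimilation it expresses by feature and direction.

regressive manner assimilation

The rule copies [cont] (continuancy) from the environment onto the target stops; since [±cont] encodes the stop/fricative manner contrast, the assimilating dimension is manner.
The conditioning segment sits to the right of the focus bar, meaning the trigger follows the segment that changes — regressive assimilation.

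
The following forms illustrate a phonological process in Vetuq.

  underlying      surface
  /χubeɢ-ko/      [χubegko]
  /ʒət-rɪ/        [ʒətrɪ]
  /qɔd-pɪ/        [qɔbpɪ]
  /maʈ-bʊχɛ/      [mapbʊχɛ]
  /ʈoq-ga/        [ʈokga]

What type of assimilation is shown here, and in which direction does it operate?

regressive place assimilation

The segment that alternates is /ɢ/, which surfaces as [g] when adjacent to /k/.
The change uvular → velar matches the place of the following /k/, identifying this as place assimilation.
Manner and voice are unchanged, so the assimilation is partial, not total.
The same holds elsewhere in the data: /d/ → [b] before /p/ (alveolar → bilabial, matching bilabial); /ʈ/ → [p] before /b/ (retroflex → bilabial, matching bilabial); /q/ → [k] before /g/ (uvular → velar, matching velar) — only place changes, and always toward the following segment.
Nothing changes in [ʒətrɪ]: there the adjacent consonants already agree in place (/t/ and /r/ are both alveolar), so this form is consistent with the same rule.
Since the segment that changes precedes the conditioning segment, the assimilation is regressive.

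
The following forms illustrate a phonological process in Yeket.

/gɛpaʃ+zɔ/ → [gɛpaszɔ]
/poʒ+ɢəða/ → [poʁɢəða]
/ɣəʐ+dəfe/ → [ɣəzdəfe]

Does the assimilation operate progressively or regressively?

regressive

Underlying /ʃ/ is realised as [s] next to /z/; /z/ itself does not change.
/ʃ/ is postalveolar while /z/ is alveolar; the output [s] is alveolar, matching the trigger — so the feature that spreads is place.
The same holds elsewhere in the data: /ʒ/ → [ʁ] before /ɢ/ (postalveolar → uvular, matching uvular); /ʐ/ → [z] before /d/ (retroflex → alveolar, matching alveolar) — only place changes, and always toward the following segment.
The trigger is the following segment, so the direction is regressive (anticipatory).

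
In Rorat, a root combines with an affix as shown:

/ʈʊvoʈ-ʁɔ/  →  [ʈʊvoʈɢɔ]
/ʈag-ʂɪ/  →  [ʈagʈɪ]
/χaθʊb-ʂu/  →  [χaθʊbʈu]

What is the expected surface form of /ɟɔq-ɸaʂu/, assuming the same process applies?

[ɟɔqpaʂu]

The data show progressive manner assimilation: /ʁ/ → [ɢ] after /ʈ/; /ʂ/ → [ʈ] after /g/; /ʂ/ → [ʈ] after /b/. In each pair only manner changes, matching the preceding consonant, while place and voice stay constant.
The rule targets /ɸ/ (voiceless bilabial fricative), which sits after the trigger /q/ (stop).
Changing only its manner to stop gives [p] — the voiceless bilabial stop.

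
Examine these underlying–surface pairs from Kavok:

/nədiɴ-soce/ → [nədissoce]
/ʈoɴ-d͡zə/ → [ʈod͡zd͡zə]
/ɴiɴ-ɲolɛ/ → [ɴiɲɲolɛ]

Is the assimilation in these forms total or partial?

total assimilation

The segment that alternates is /ɴ/, which surfaces as [s] when adjacent to /s/.
The output [s] is identical to the trigger /s/ — every feature (place, manner, voicing) has been copied — so this is total assimilation.
The other forms behave the same way: /ɴ/ → [d͡z] before /d͡z/; /ɴ/ → [ɲ] before /ɲ/ — in each case the output is a copy of the following consonant.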